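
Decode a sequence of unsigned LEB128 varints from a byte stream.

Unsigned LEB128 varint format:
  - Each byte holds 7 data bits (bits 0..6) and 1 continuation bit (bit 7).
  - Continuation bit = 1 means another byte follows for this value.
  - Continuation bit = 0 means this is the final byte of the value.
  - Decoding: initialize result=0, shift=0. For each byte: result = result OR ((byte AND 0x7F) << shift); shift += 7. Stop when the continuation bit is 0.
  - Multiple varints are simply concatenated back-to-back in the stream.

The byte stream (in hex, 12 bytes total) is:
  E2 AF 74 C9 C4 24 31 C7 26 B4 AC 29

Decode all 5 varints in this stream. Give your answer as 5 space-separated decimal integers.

Answer: 1906658 598601 49 4935 677428

Derivation:
  byte[0]=0xE2 cont=1 payload=0x62=98: acc |= 98<<0 -> acc=98 shift=7
  byte[1]=0xAF cont=1 payload=0x2F=47: acc |= 47<<7 -> acc=6114 shift=14
  byte[2]=0x74 cont=0 payload=0x74=116: acc |= 116<<14 -> acc=1906658 shift=21 [end]
Varint 1: bytes[0:3] = E2 AF 74 -> value 1906658 (3 byte(s))
  byte[3]=0xC9 cont=1 payload=0x49=73: acc |= 73<<0 -> acc=73 shift=7
  byte[4]=0xC4 cont=1 payload=0x44=68: acc |= 68<<7 -> acc=8777 shift=14
  byte[5]=0x24 cont=0 payload=0x24=36: acc |= 36<<14 -> acc=598601 shift=21 [end]
Varint 2: bytes[3:6] = C9 C4 24 -> value 598601 (3 byte(s))
  byte[6]=0x31 cont=0 payload=0x31=49: acc |= 49<<0 -> acc=49 shift=7 [end]
Varint 3: bytes[6:7] = 31 -> value 49 (1 byte(s))
  byte[7]=0xC7 cont=1 payload=0x47=71: acc |= 71<<0 -> acc=71 shift=7
  byte[8]=0x26 cont=0 payload=0x26=38: acc |= 38<<7 -> acc=4935 shift=14 [end]
Varint 4: bytes[7:9] = C7 26 -> value 4935 (2 byte(s))
  byte[9]=0xB4 cont=1 payload=0x34=52: acc |= 52<<0 -> acc=52 shift=7
  byte[10]=0xAC cont=1 payload=0x2C=44: acc |= 44<<7 -> acc=5684 shift=14
  byte[11]=0x29 cont=0 payload=0x29=41: acc |= 41<<14 -> acc=677428 shift=21 [end]
Varint 5: bytes[9:12] = B4 AC 29 -> value 677428 (3 byte(s))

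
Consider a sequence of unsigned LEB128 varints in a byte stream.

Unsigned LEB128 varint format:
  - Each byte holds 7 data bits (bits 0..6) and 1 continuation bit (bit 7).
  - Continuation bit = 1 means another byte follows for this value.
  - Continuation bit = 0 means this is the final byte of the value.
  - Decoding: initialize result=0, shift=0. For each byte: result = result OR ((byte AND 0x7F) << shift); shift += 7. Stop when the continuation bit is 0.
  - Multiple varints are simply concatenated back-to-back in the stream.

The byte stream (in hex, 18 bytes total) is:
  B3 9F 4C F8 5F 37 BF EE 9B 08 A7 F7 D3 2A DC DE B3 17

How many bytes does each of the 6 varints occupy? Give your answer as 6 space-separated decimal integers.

  byte[0]=0xB3 cont=1 payload=0x33=51: acc |= 51<<0 -> acc=51 shift=7
  byte[1]=0x9F cont=1 payload=0x1F=31: acc |= 31<<7 -> acc=4019 shift=14
  byte[2]=0x4C cont=0 payload=0x4C=76: acc |= 76<<14 -> acc=1249203 shift=21 [end]
Varint 1: bytes[0:3] = B3 9F 4C -> value 1249203 (3 byte(s))
  byte[3]=0xF8 cont=1 payload=0x78=120: acc |= 120<<0 -> acc=120 shift=7
  byte[4]=0x5F cont=0 payload=0x5F=95: acc |= 95<<7 -> acc=12280 shift=14 [end]
Varint 2: bytes[3:5] = F8 5F -> value 12280 (2 byte(s))
  byte[5]=0x37 cont=0 payload=0x37=55: acc |= 55<<0 -> acc=55 shift=7 [end]
Varint 3: bytes[5:6] = 37 -> value 55 (1 byte(s))
  byte[6]=0xBF cont=1 payload=0x3F=63: acc |= 63<<0 -> acc=63 shift=7
  byte[7]=0xEE cont=1 payload=0x6E=110: acc |= 110<<7 -> acc=14143 shift=14
  byte[8]=0x9B cont=1 payload=0x1B=27: acc |= 27<<14 -> acc=456511 shift=21
  byte[9]=0x08 cont=0 payload=0x08=8: acc |= 8<<21 -> acc=17233727 shift=28 [end]
Varint 4: bytes[6:10] = BF EE 9B 08 -> value 17233727 (4 byte(s))
  byte[10]=0xA7 cont=1 payload=0x27=39: acc |= 39<<0 -> acc=39 shift=7
  byte[11]=0xF7 cont=1 payload=0x77=119: acc |= 119<<7 -> acc=15271 shift=14
  byte[12]=0xD3 cont=1 payload=0x53=83: acc |= 83<<14 -> acc=1375143 shift=21
  byte[13]=0x2A cont=0 payload=0x2A=42: acc |= 42<<21 -> acc=89455527 shift=28 [end]
Varint 5: bytes[10:14] = A7 F7 D3 2A -> value 89455527 (4 byte(s))
  byte[14]=0xDC cont=1 payload=0x5C=92: acc |= 92<<0 -> acc=92 shift=7
  byte[15]=0xDE cont=1 payload=0x5E=94: acc |= 94<<7 -> acc=12124 shift=14
  byte[16]=0xB3 cont=1 payload=0x33=51: acc |= 51<<14 -> acc=847708 shift=21
  byte[17]=0x17 cont=0 payload=0x17=23: acc |= 23<<21 -> acc=49082204 shift=28 [end]
Varint 6: bytes[14:18] = DC DE B3 17 -> value 49082204 (4 byte(s))

Answer: 3 2 1 4 4 4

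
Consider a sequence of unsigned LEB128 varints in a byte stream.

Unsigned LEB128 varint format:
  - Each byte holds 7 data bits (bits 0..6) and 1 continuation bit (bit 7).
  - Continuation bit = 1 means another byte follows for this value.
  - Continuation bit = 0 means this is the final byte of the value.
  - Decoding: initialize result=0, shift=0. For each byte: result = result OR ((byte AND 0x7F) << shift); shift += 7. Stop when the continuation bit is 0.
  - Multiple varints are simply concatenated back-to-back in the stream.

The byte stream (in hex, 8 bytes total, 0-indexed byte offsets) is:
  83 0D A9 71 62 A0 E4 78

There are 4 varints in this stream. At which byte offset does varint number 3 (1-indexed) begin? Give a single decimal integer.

Answer: 4

Derivation:
  byte[0]=0x83 cont=1 payload=0x03=3: acc |= 3<<0 -> acc=3 shift=7
  byte[1]=0x0D cont=0 payload=0x0D=13: acc |= 13<<7 -> acc=1667 shift=14 [end]
Varint 1: bytes[0:2] = 83 0D -> value 1667 (2 byte(s))
  byte[2]=0xA9 cont=1 payload=0x29=41: acc |= 41<<0 -> acc=41 shift=7
  byte[3]=0x71 cont=0 payload=0x71=113: acc |= 113<<7 -> acc=14505 shift=14 [end]
Varint 2: bytes[2:4] = A9 71 -> value 14505 (2 byte(s))
  byte[4]=0x62 cont=0 payload=0x62=98: acc |= 98<<0 -> acc=98 shift=7 [end]
Varint 3: bytes[4:5] = 62 -> value 98 (1 byte(s))
  byte[5]=0xA0 cont=1 payload=0x20=32: acc |= 32<<0 -> acc=32 shift=7
  byte[6]=0xE4 cont=1 payload=0x64=100: acc |= 100<<7 -> acc=12832 shift=14
  byte[7]=0x78 cont=0 payload=0x78=120: acc |= 120<<14 -> acc=1978912 shift=21 [end]
Varint 4: bytes[5:8] = A0 E4 78 -> value 1978912 (3 byte(s))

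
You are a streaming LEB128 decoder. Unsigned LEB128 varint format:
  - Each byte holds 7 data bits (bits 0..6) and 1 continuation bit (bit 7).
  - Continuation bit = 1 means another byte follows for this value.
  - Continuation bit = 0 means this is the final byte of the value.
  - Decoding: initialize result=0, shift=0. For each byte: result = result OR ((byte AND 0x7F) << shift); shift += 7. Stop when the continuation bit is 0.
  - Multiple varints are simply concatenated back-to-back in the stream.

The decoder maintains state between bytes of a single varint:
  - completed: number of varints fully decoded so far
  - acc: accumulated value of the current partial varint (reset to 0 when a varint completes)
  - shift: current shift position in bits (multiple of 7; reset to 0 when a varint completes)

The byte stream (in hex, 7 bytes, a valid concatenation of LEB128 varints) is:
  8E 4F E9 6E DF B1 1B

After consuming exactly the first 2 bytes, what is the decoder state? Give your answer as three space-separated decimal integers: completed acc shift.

byte[0]=0x8E cont=1 payload=0x0E: acc |= 14<<0 -> completed=0 acc=14 shift=7
byte[1]=0x4F cont=0 payload=0x4F: varint #1 complete (value=10126); reset -> completed=1 acc=0 shift=0

Answer: 1 0 0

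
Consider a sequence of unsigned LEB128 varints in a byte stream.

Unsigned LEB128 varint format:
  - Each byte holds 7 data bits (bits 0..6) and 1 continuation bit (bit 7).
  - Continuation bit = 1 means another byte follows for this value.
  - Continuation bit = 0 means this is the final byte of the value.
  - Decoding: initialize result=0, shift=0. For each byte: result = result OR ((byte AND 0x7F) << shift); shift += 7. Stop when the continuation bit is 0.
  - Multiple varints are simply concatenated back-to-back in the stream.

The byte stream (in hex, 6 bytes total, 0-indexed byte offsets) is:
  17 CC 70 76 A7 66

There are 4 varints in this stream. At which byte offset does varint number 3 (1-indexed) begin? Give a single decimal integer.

  byte[0]=0x17 cont=0 payload=0x17=23: acc |= 23<<0 -> acc=23 shift=7 [end]
Varint 1: bytes[0:1] = 17 -> value 23 (1 byte(s))
  byte[1]=0xCC cont=1 payload=0x4C=76: acc |= 76<<0 -> acc=76 shift=7
  byte[2]=0x70 cont=0 payload=0x70=112: acc |= 112<<7 -> acc=14412 shift=14 [end]
Varint 2: bytes[1:3] = CC 70 -> value 14412 (2 byte(s))
  byte[3]=0x76 cont=0 payload=0x76=118: acc |= 118<<0 -> acc=118 shift=7 [end]
Varint 3: bytes[3:4] = 76 -> value 118 (1 byte(s))
  byte[4]=0xA7 cont=1 payload=0x27=39: acc |= 39<<0 -> acc=39 shift=7
  byte[5]=0x66 cont=0 payload=0x66=102: acc |= 102<<7 -> acc=13095 shift=14 [end]
Varint 4: bytes[4:6] = A7 66 -> value 13095 (2 byte(s))

Answer: 3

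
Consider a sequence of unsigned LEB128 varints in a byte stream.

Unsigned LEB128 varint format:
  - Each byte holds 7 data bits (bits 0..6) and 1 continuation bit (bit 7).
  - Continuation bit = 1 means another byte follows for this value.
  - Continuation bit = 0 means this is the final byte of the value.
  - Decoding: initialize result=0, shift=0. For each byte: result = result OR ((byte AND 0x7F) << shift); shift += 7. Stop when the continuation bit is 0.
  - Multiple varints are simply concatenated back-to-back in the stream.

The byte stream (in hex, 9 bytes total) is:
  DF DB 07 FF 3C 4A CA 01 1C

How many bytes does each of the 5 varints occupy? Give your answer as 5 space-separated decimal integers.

Answer: 3 2 1 2 1

Derivation:
  byte[0]=0xDF cont=1 payload=0x5F=95: acc |= 95<<0 -> acc=95 shift=7
  byte[1]=0xDB cont=1 payload=0x5B=91: acc |= 91<<7 -> acc=11743 shift=14
  byte[2]=0x07 cont=0 payload=0x07=7: acc |= 7<<14 -> acc=126431 shift=21 [end]
Varint 1: bytes[0:3] = DF DB 07 -> value 126431 (3 byte(s))
  byte[3]=0xFF cont=1 payload=0x7F=127: acc |= 127<<0 -> acc=127 shift=7
  byte[4]=0x3C cont=0 payload=0x3C=60: acc |= 60<<7 -> acc=7807 shift=14 [end]
Varint 2: bytes[3:5] = FF 3C -> value 7807 (2 byte(s))
  byte[5]=0x4A cont=0 payload=0x4A=74: acc |= 74<<0 -> acc=74 shift=7 [end]
Varint 3: bytes[5:6] = 4A -> value 74 (1 byte(s))
  byte[6]=0xCA cont=1 payload=0x4A=74: acc |= 74<<0 -> acc=74 shift=7
  byte[7]=0x01 cont=0 payload=0x01=1: acc |= 1<<7 -> acc=202 shift=14 [end]
Varint 4: bytes[6:8] = CA 01 -> value 202 (2 byte(s))
  byte[8]=0x1C cont=0 payload=0x1C=28: acc |= 28<<0 -> acc=28 shift=7 [end]
Varint 5: bytes[8:9] = 1C -> value 28 (1 byte(s))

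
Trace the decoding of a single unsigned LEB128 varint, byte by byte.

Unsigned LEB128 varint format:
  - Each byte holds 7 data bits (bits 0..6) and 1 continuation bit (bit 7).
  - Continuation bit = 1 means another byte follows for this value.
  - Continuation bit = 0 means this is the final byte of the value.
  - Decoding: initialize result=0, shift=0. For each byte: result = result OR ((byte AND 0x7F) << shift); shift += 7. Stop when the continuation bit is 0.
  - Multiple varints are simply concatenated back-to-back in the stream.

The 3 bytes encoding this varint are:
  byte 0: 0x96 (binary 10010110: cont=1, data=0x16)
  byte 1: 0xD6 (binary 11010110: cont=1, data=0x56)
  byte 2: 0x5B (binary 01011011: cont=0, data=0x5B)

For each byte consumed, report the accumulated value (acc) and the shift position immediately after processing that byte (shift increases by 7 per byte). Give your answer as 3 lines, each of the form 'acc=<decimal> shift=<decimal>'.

Answer: acc=22 shift=7
acc=11030 shift=14
acc=1501974 shift=21

Derivation:
byte 0=0x96: payload=0x16=22, contrib = 22<<0 = 22; acc -> 22, shift -> 7
byte 1=0xD6: payload=0x56=86, contrib = 86<<7 = 11008; acc -> 11030, shift -> 14
byte 2=0x5B: payload=0x5B=91, contrib = 91<<14 = 1490944; acc -> 1501974, shift -> 21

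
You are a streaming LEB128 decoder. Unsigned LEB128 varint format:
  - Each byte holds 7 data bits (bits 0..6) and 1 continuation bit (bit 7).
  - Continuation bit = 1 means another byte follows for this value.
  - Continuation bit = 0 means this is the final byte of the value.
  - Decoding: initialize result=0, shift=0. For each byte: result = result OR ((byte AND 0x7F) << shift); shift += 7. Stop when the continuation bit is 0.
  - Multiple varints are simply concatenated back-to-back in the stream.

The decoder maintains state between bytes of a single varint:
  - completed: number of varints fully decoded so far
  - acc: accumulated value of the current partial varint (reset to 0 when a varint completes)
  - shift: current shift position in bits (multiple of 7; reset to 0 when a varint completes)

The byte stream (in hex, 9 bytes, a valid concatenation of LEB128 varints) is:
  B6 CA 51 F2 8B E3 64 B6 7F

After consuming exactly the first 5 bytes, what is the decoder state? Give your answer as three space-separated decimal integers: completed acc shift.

Answer: 1 1522 14

Derivation:
byte[0]=0xB6 cont=1 payload=0x36: acc |= 54<<0 -> completed=0 acc=54 shift=7
byte[1]=0xCA cont=1 payload=0x4A: acc |= 74<<7 -> completed=0 acc=9526 shift=14
byte[2]=0x51 cont=0 payload=0x51: varint #1 complete (value=1336630); reset -> completed=1 acc=0 shift=0
byte[3]=0xF2 cont=1 payload=0x72: acc |= 114<<0 -> completed=1 acc=114 shift=7
byte[4]=0x8B cont=1 payload=0x0B: acc |= 11<<7 -> completed=1 acc=1522 shift=14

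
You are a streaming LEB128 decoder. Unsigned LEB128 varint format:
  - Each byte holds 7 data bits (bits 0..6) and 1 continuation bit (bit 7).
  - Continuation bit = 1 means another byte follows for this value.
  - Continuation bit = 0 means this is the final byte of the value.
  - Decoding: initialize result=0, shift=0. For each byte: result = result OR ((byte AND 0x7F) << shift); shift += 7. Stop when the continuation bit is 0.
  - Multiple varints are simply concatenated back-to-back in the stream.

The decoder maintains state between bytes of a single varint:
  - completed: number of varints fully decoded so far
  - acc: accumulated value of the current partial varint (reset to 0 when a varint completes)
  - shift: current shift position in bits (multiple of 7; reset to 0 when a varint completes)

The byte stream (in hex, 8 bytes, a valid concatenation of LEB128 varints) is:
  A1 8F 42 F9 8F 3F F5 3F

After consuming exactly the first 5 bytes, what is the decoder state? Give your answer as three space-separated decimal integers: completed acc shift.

Answer: 1 2041 14

Derivation:
byte[0]=0xA1 cont=1 payload=0x21: acc |= 33<<0 -> completed=0 acc=33 shift=7
byte[1]=0x8F cont=1 payload=0x0F: acc |= 15<<7 -> completed=0 acc=1953 shift=14
byte[2]=0x42 cont=0 payload=0x42: varint #1 complete (value=1083297); reset -> completed=1 acc=0 shift=0
byte[3]=0xF9 cont=1 payload=0x79: acc |= 121<<0 -> completed=1 acc=121 shift=7
byte[4]=0x8F cont=1 payload=0x0F: acc |= 15<<7 -> completed=1 acc=2041 shift=14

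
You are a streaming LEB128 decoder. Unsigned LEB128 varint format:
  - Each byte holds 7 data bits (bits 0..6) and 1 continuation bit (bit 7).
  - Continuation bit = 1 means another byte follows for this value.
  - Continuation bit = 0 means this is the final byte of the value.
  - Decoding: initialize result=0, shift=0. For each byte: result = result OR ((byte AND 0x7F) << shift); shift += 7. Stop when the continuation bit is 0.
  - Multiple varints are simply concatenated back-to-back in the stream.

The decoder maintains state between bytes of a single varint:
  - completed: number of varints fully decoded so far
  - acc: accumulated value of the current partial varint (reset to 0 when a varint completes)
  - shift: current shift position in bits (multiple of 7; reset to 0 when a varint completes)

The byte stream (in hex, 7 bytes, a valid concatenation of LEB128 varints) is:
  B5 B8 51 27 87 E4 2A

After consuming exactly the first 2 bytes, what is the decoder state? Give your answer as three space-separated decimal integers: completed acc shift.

byte[0]=0xB5 cont=1 payload=0x35: acc |= 53<<0 -> completed=0 acc=53 shift=7
byte[1]=0xB8 cont=1 payload=0x38: acc |= 56<<7 -> completed=0 acc=7221 shift=14

Answer: 0 7221 14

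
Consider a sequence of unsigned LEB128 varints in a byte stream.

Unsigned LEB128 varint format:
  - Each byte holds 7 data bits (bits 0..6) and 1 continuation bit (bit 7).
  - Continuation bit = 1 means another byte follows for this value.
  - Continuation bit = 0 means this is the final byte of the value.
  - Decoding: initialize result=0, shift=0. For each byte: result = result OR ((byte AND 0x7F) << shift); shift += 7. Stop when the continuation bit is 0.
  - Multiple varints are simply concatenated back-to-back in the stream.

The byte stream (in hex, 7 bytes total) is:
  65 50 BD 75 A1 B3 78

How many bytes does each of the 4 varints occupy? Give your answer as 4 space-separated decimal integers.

Answer: 1 1 2 3

Derivation:
  byte[0]=0x65 cont=0 payload=0x65=101: acc |= 101<<0 -> acc=101 shift=7 [end]
Varint 1: bytes[0:1] = 65 -> value 101 (1 byte(s))
  byte[1]=0x50 cont=0 payload=0x50=80: acc |= 80<<0 -> acc=80 shift=7 [end]
Varint 2: bytes[1:2] = 50 -> value 80 (1 byte(s))
  byte[2]=0xBD cont=1 payload=0x3D=61: acc |= 61<<0 -> acc=61 shift=7
  byte[3]=0x75 cont=0 payload=0x75=117: acc |= 117<<7 -> acc=15037 shift=14 [end]
Varint 3: bytes[2:4] = BD 75 -> value 15037 (2 byte(s))
  byte[4]=0xA1 cont=1 payload=0x21=33: acc |= 33<<0 -> acc=33 shift=7
  byte[5]=0xB3 cont=1 payload=0x33=51: acc |= 51<<7 -> acc=6561 shift=14
  byte[6]=0x78 cont=0 payload=0x78=120: acc |= 120<<14 -> acc=1972641 shift=21 [end]
Varint 4: bytes[4:7] = A1 B3 78 -> value 1972641 (3 byte(s))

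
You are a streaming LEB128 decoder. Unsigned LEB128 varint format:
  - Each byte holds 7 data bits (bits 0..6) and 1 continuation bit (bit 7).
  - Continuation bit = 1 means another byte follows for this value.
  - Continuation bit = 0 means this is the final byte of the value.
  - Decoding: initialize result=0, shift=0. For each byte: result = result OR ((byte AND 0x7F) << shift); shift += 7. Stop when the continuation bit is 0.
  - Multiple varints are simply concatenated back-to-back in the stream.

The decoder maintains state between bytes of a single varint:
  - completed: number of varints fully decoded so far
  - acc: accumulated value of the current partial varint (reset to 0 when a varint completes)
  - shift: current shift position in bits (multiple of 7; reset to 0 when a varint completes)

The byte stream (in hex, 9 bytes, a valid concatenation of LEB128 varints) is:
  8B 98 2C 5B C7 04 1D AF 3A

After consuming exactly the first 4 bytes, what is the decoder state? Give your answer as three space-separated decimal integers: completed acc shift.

byte[0]=0x8B cont=1 payload=0x0B: acc |= 11<<0 -> completed=0 acc=11 shift=7
byte[1]=0x98 cont=1 payload=0x18: acc |= 24<<7 -> completed=0 acc=3083 shift=14
byte[2]=0x2C cont=0 payload=0x2C: varint #1 complete (value=723979); reset -> completed=1 acc=0 shift=0
byte[3]=0x5B cont=0 payload=0x5B: varint #2 complete (value=91); reset -> completed=2 acc=0 shift=0

Answer: 2 0 0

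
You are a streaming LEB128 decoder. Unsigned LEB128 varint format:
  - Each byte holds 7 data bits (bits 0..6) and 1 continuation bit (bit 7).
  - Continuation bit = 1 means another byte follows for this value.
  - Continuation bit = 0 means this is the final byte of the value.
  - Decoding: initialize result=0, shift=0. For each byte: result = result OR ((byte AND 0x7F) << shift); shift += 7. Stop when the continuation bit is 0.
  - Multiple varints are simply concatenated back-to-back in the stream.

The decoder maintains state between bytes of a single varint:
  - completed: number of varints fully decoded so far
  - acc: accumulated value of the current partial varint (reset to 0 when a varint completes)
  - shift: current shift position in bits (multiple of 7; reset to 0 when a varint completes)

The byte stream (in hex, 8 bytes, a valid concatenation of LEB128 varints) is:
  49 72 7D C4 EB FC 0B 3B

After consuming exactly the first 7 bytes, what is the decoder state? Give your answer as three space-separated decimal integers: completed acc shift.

byte[0]=0x49 cont=0 payload=0x49: varint #1 complete (value=73); reset -> completed=1 acc=0 shift=0
byte[1]=0x72 cont=0 payload=0x72: varint #2 complete (value=114); reset -> completed=2 acc=0 shift=0
byte[2]=0x7D cont=0 payload=0x7D: varint #3 complete (value=125); reset -> completed=3 acc=0 shift=0
byte[3]=0xC4 cont=1 payload=0x44: acc |= 68<<0 -> completed=3 acc=68 shift=7
byte[4]=0xEB cont=1 payload=0x6B: acc |= 107<<7 -> completed=3 acc=13764 shift=14
byte[5]=0xFC cont=1 payload=0x7C: acc |= 124<<14 -> completed=3 acc=2045380 shift=21
byte[6]=0x0B cont=0 payload=0x0B: varint #4 complete (value=25114052); reset -> completed=4 acc=0 shift=0

Answer: 4 0 0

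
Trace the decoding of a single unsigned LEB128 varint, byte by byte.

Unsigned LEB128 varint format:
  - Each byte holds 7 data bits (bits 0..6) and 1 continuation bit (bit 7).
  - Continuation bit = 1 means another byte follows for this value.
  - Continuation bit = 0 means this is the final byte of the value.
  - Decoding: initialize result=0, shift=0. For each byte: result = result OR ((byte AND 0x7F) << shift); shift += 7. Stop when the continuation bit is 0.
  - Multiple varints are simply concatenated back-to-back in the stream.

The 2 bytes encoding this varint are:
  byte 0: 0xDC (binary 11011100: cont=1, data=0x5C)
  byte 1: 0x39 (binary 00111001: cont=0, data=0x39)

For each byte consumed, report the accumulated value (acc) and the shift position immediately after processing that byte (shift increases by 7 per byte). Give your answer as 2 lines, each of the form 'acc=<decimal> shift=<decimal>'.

byte 0=0xDC: payload=0x5C=92, contrib = 92<<0 = 92; acc -> 92, shift -> 7
byte 1=0x39: payload=0x39=57, contrib = 57<<7 = 7296; acc -> 7388, shift -> 14

Answer: acc=92 shift=7
acc=7388 shift=14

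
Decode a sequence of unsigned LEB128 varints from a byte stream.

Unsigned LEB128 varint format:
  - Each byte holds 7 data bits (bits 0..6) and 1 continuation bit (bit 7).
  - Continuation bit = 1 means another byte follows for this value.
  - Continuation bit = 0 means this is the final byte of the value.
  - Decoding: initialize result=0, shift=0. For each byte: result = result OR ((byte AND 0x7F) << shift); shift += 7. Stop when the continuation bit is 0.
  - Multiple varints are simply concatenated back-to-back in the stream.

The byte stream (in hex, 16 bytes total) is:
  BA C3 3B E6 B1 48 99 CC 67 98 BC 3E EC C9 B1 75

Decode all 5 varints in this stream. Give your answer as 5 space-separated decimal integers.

Answer: 975290 1186022 1697305 1023512 246179052

Derivation:
  byte[0]=0xBA cont=1 payload=0x3A=58: acc |= 58<<0 -> acc=58 shift=7
  byte[1]=0xC3 cont=1 payload=0x43=67: acc |= 67<<7 -> acc=8634 shift=14
  byte[2]=0x3B cont=0 payload=0x3B=59: acc |= 59<<14 -> acc=975290 shift=21 [end]
Varint 1: bytes[0:3] = BA C3 3B -> value 975290 (3 byte(s))
  byte[3]=0xE6 cont=1 payload=0x66=102: acc |= 102<<0 -> acc=102 shift=7
  byte[4]=0xB1 cont=1 payload=0x31=49: acc |= 49<<7 -> acc=6374 shift=14
  byte[5]=0x48 cont=0 payload=0x48=72: acc |= 72<<14 -> acc=1186022 shift=21 [end]
Varint 2: bytes[3:6] = E6 B1 48 -> value 1186022 (3 byte(s))
  byte[6]=0x99 cont=1 payload=0x19=25: acc |= 25<<0 -> acc=25 shift=7
  byte[7]=0xCC cont=1 payload=0x4C=76: acc |= 76<<7 -> acc=9753 shift=14
  byte[8]=0x67 cont=0 payload=0x67=103: acc |= 103<<14 -> acc=1697305 shift=21 [end]
Varint 3: bytes[6:9] = 99 CC 67 -> value 1697305 (3 byte(s))
  byte[9]=0x98 cont=1 payload=0x18=24: acc |= 24<<0 -> acc=24 shift=7
  byte[10]=0xBC cont=1 payload=0x3C=60: acc |= 60<<7 -> acc=7704 shift=14
  byte[11]=0x3E cont=0 payload=0x3E=62: acc |= 62<<14 -> acc=1023512 shift=21 [end]
Varint 4: bytes[9:12] = 98 BC 3E -> value 1023512 (3 byte(s))
  byte[12]=0xEC cont=1 payload=0x6C=108: acc |= 108<<0 -> acc=108 shift=7
  byte[13]=0xC9 cont=1 payload=0x49=73: acc |= 73<<7 -> acc=9452 shift=14
  byte[14]=0xB1 cont=1 payload=0x31=49: acc |= 49<<14 -> acc=812268 shift=21
  byte[15]=0x75 cont=0 payload=0x75=117: acc |= 117<<21 -> acc=246179052 shift=28 [end]
Varint 5: bytes[12:16] = EC C9 B1 75 -> value 246179052 (4 byte(s))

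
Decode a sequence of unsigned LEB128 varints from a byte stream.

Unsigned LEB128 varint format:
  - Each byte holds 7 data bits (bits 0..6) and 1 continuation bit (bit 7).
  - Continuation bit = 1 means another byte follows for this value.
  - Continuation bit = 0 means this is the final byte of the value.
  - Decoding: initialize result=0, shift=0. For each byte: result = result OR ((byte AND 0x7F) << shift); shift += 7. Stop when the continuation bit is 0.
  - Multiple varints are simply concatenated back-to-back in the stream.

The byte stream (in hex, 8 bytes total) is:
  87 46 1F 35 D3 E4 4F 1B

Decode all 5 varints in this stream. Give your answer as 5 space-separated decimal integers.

Answer: 8967 31 53 1307219 27

Derivation:
  byte[0]=0x87 cont=1 payload=0x07=7: acc |= 7<<0 -> acc=7 shift=7
  byte[1]=0x46 cont=0 payload=0x46=70: acc |= 70<<7 -> acc=8967 shift=14 [end]
Varint 1: bytes[0:2] = 87 46 -> value 8967 (2 byte(s))
  byte[2]=0x1F cont=0 payload=0x1F=31: acc |= 31<<0 -> acc=31 shift=7 [end]
Varint 2: bytes[2:3] = 1F -> value 31 (1 byte(s))
  byte[3]=0x35 cont=0 payload=0x35=53: acc |= 53<<0 -> acc=53 shift=7 [end]
Varint 3: bytes[3:4] = 35 -> value 53 (1 byte(s))
  byte[4]=0xD3 cont=1 payload=0x53=83: acc |= 83<<0 -> acc=83 shift=7
  byte[5]=0xE4 cont=1 payload=0x64=100: acc |= 100<<7 -> acc=12883 shift=14
  byte[6]=0x4F cont=0 payload=0x4F=79: acc |= 79<<14 -> acc=1307219 shift=21 [end]
Varint 4: bytes[4:7] = D3 E4 4F -> value 1307219 (3 byte(s))
  byte[7]=0x1B cont=0 payload=0x1B=27: acc |= 27<<0 -> acc=27 shift=7 [end]
Varint 5: bytes[7:8] = 1B -> value 27 (1 byte(s))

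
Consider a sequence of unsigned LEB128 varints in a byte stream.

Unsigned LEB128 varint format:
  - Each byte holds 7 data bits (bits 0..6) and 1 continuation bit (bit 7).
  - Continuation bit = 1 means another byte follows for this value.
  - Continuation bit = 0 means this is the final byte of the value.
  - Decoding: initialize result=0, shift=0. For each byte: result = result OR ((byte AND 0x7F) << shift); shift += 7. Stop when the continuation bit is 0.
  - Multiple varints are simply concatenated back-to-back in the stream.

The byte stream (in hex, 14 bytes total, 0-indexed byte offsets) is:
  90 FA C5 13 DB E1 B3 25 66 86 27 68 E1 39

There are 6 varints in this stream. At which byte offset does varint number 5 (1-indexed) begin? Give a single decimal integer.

  byte[0]=0x90 cont=1 payload=0x10=16: acc |= 16<<0 -> acc=16 shift=7
  byte[1]=0xFA cont=1 payload=0x7A=122: acc |= 122<<7 -> acc=15632 shift=14
  byte[2]=0xC5 cont=1 payload=0x45=69: acc |= 69<<14 -> acc=1146128 shift=21
  byte[3]=0x13 cont=0 payload=0x13=19: acc |= 19<<21 -> acc=40992016 shift=28 [end]
Varint 1: bytes[0:4] = 90 FA C5 13 -> value 40992016 (4 byte(s))
  byte[4]=0xDB cont=1 payload=0x5B=91: acc |= 91<<0 -> acc=91 shift=7
  byte[5]=0xE1 cont=1 payload=0x61=97: acc |= 97<<7 -> acc=12507 shift=14
  byte[6]=0xB3 cont=1 payload=0x33=51: acc |= 51<<14 -> acc=848091 shift=21
  byte[7]=0x25 cont=0 payload=0x25=37: acc |= 37<<21 -> acc=78442715 shift=28 [end]
Varint 2: bytes[4:8] = DB E1 B3 25 -> value 78442715 (4 byte(s))
  byte[8]=0x66 cont=0 payload=0x66=102: acc |= 102<<0 -> acc=102 shift=7 [end]
Varint 3: bytes[8:9] = 66 -> value 102 (1 byte(s))
  byte[9]=0x86 cont=1 payload=0x06=6: acc |= 6<<0 -> acc=6 shift=7
  byte[10]=0x27 cont=0 payload=0x27=39: acc |= 39<<7 -> acc=4998 shift=14 [end]
Varint 4: bytes[9:11] = 86 27 -> value 4998 (2 byte(s))
  byte[11]=0x68 cont=0 payload=0x68=104: acc |= 104<<0 -> acc=104 shift=7 [end]
Varint 5: bytes[11:12] = 68 -> value 104 (1 byte(s))
  byte[12]=0xE1 cont=1 payload=0x61=97: acc |= 97<<0 -> acc=97 shift=7
  byte[13]=0x39 cont=0 payload=0x39=57: acc |= 57<<7 -> acc=7393 shift=14 [end]
Varint 6: bytes[12:14] = E1 39 -> value 7393 (2 byte(s))

Answer: 11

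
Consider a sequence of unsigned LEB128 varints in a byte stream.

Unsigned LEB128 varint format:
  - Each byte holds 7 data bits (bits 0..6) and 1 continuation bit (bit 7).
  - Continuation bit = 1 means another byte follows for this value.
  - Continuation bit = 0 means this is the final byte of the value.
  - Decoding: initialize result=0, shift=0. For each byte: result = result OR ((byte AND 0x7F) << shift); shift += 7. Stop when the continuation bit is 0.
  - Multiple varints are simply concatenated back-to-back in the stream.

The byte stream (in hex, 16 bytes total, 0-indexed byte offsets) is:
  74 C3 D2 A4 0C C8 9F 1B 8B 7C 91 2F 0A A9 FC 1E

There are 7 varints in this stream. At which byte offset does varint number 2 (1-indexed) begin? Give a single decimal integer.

Answer: 1

Derivation:
  byte[0]=0x74 cont=0 payload=0x74=116: acc |= 116<<0 -> acc=116 shift=7 [end]
Varint 1: bytes[0:1] = 74 -> value 116 (1 byte(s))
  byte[1]=0xC3 cont=1 payload=0x43=67: acc |= 67<<0 -> acc=67 shift=7
  byte[2]=0xD2 cont=1 payload=0x52=82: acc |= 82<<7 -> acc=10563 shift=14
  byte[3]=0xA4 cont=1 payload=0x24=36: acc |= 36<<14 -> acc=600387 shift=21
  byte[4]=0x0C cont=0 payload=0x0C=12: acc |= 12<<21 -> acc=25766211 shift=28 [end]
Varint 2: bytes[1:5] = C3 D2 A4 0C -> value 25766211 (4 byte(s))
  byte[5]=0xC8 cont=1 payload=0x48=72: acc |= 72<<0 -> acc=72 shift=7
  byte[6]=0x9F cont=1 payload=0x1F=31: acc |= 31<<7 -> acc=4040 shift=14
  byte[7]=0x1B cont=0 payload=0x1B=27: acc |= 27<<14 -> acc=446408 shift=21 [end]
Varint 3: bytes[5:8] = C8 9F 1B -> value 446408 (3 byte(s))
  byte[8]=0x8B cont=1 payload=0x0B=11: acc |= 11<<0 -> acc=11 shift=7
  byte[9]=0x7C cont=0 payload=0x7C=124: acc |= 124<<7 -> acc=15883 shift=14 [end]
Varint 4: bytes[8:10] = 8B 7C -> value 15883 (2 byte(s))
  byte[10]=0x91 cont=1 payload=0x11=17: acc |= 17<<0 -> acc=17 shift=7
  byte[11]=0x2F cont=0 payload=0x2F=47: acc |= 47<<7 -> acc=6033 shift=14 [end]
Varint 5: bytes[10:12] = 91 2F -> value 6033 (2 byte(s))
  byte[12]=0x0A cont=0 payload=0x0A=10: acc |= 10<<0 -> acc=10 shift=7 [end]
Varint 6: bytes[12:13] = 0A -> value 10 (1 byte(s))
  byte[13]=0xA9 cont=1 payload=0x29=41: acc |= 41<<0 -> acc=41 shift=7
  byte[14]=0xFC cont=1 payload=0x7C=124: acc |= 124<<7 -> acc=15913 shift=14
  byte[15]=0x1E cont=0 payload=0x1E=30: acc |= 30<<14 -> acc=507433 shift=21 [end]
Varint 7: bytes[13:16] = A9 FC 1E -> value 507433 (3 byte(s))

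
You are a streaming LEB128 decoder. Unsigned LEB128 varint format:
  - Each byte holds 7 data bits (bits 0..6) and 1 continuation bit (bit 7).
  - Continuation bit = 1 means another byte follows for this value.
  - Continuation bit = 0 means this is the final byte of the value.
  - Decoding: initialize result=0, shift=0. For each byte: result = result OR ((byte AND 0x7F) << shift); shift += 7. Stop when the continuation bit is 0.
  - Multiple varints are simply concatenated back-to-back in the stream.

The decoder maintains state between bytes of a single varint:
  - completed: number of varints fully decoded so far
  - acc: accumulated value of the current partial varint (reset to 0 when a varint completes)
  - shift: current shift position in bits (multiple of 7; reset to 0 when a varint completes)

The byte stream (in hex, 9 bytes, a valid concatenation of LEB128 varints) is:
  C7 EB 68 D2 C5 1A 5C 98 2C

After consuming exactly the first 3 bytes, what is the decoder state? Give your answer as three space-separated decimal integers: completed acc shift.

byte[0]=0xC7 cont=1 payload=0x47: acc |= 71<<0 -> completed=0 acc=71 shift=7
byte[1]=0xEB cont=1 payload=0x6B: acc |= 107<<7 -> completed=0 acc=13767 shift=14
byte[2]=0x68 cont=0 payload=0x68: varint #1 complete (value=1717703); reset -> completed=1 acc=0 shift=0

Answer: 1 0 0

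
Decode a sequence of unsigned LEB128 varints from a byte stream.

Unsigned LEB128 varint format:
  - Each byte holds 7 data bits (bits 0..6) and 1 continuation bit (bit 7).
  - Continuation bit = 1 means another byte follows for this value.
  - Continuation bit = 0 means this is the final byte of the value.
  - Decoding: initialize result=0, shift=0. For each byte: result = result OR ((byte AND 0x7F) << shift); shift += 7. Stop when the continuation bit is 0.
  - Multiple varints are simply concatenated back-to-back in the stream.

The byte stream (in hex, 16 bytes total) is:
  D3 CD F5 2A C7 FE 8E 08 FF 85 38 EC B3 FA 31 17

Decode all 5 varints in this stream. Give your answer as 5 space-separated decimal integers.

Answer: 90007251 17022791 918271 104765932 23

Derivation:
  byte[0]=0xD3 cont=1 payload=0x53=83: acc |= 83<<0 -> acc=83 shift=7
  byte[1]=0xCD cont=1 payload=0x4D=77: acc |= 77<<7 -> acc=9939 shift=14
  byte[2]=0xF5 cont=1 payload=0x75=117: acc |= 117<<14 -> acc=1926867 shift=21
  byte[3]=0x2A cont=0 payload=0x2A=42: acc |= 42<<21 -> acc=90007251 shift=28 [end]
Varint 1: bytes[0:4] = D3 CD F5 2A -> value 90007251 (4 byte(s))
  byte[4]=0xC7 cont=1 payload=0x47=71: acc |= 71<<0 -> acc=71 shift=7
  byte[5]=0xFE cont=1 payload=0x7E=126: acc |= 126<<7 -> acc=16199 shift=14
  byte[6]=0x8E cont=1 payload=0x0E=14: acc |= 14<<14 -> acc=245575 shift=21
  byte[7]=0x08 cont=0 payload=0x08=8: acc |= 8<<21 -> acc=17022791 shift=28 [end]
Varint 2: bytes[4:8] = C7 FE 8E 08 -> value 17022791 (4 byte(s))
  byte[8]=0xFF cont=1 payload=0x7F=127: acc |= 127<<0 -> acc=127 shift=7
  byte[9]=0x85 cont=1 payload=0x05=5: acc |= 5<<7 -> acc=767 shift=14
  byte[10]=0x38 cont=0 payload=0x38=56: acc |= 56<<14 -> acc=918271 shift=21 [end]
Varint 3: bytes[8:11] = FF 85 38 -> value 918271 (3 byte(s))
  byte[11]=0xEC cont=1 payload=0x6C=108: acc |= 108<<0 -> acc=108 shift=7
  byte[12]=0xB3 cont=1 payload=0x33=51: acc |= 51<<7 -> acc=6636 shift=14
  byte[13]=0xFA cont=1 payload=0x7A=122: acc |= 122<<14 -> acc=2005484 shift=21
  byte[14]=0x31 cont=0 payload=0x31=49: acc |= 49<<21 -> acc=104765932 shift=28 [end]
Varint 4: bytes[11:15] = EC B3 FA 31 -> value 104765932 (4 byte(s))
  byte[15]=0x17 cont=0 payload=0x17=23: acc |= 23<<0 -> acc=23 shift=7 [end]
Varint 5: bytes[15:16] = 17 -> value 23 (1 byte(s))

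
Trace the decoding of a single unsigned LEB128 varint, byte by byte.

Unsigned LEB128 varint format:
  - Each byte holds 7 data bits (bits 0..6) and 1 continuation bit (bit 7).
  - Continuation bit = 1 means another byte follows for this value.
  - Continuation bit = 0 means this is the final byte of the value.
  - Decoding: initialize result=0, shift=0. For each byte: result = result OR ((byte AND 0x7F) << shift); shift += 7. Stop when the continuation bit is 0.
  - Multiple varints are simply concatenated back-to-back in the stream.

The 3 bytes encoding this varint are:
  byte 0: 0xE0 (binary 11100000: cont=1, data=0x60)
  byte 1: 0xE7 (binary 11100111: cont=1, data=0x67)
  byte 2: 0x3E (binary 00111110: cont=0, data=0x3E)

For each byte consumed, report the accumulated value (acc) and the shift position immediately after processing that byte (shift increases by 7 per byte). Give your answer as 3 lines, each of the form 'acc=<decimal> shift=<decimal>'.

byte 0=0xE0: payload=0x60=96, contrib = 96<<0 = 96; acc -> 96, shift -> 7
byte 1=0xE7: payload=0x67=103, contrib = 103<<7 = 13184; acc -> 13280, shift -> 14
byte 2=0x3E: payload=0x3E=62, contrib = 62<<14 = 1015808; acc -> 1029088, shift -> 21

Answer: acc=96 shift=7
acc=13280 shift=14
acc=1029088 shift=21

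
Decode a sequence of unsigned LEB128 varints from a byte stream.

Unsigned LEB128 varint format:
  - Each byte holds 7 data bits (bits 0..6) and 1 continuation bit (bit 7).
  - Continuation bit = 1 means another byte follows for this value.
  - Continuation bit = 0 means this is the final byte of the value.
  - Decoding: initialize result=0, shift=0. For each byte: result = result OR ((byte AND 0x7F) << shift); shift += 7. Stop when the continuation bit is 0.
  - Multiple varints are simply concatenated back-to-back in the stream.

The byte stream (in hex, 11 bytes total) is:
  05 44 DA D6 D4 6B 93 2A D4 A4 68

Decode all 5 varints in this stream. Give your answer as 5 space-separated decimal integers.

Answer: 5 68 225782618 5395 1708628

Derivation:
  byte[0]=0x05 cont=0 payload=0x05=5: acc |= 5<<0 -> acc=5 shift=7 [end]
Varint 1: bytes[0:1] = 05 -> value 5 (1 byte(s))
  byte[1]=0x44 cont=0 payload=0x44=68: acc |= 68<<0 -> acc=68 shift=7 [end]
Varint 2: bytes[1:2] = 44 -> value 68 (1 byte(s))
  byte[2]=0xDA cont=1 payload=0x5A=90: acc |= 90<<0 -> acc=90 shift=7
  byte[3]=0xD6 cont=1 payload=0x56=86: acc |= 86<<7 -> acc=11098 shift=14
  byte[4]=0xD4 cont=1 payload=0x54=84: acc |= 84<<14 -> acc=1387354 shift=21
  byte[5]=0x6B cont=0 payload=0x6B=107: acc |= 107<<21 -> acc=225782618 shift=28 [end]
Varint 3: bytes[2:6] = DA D6 D4 6B -> value 225782618 (4 byte(s))
  byte[6]=0x93 cont=1 payload=0x13=19: acc |= 19<<0 -> acc=19 shift=7
  byte[7]=0x2A cont=0 payload=0x2A=42: acc |= 42<<7 -> acc=5395 shift=14 [end]
Varint 4: bytes[6:8] = 93 2A -> value 5395 (2 byte(s))
  byte[8]=0xD4 cont=1 payload=0x54=84: acc |= 84<<0 -> acc=84 shift=7
  byte[9]=0xA4 cont=1 payload=0x24=36: acc |= 36<<7 -> acc=4692 shift=14
  byte[10]=0x68 cont=0 payload=0x68=104: acc |= 104<<14 -> acc=1708628 shift=21 [end]
Varint 5: bytes[8:11] = D4 A4 68 -> value 1708628 (3 byte(s))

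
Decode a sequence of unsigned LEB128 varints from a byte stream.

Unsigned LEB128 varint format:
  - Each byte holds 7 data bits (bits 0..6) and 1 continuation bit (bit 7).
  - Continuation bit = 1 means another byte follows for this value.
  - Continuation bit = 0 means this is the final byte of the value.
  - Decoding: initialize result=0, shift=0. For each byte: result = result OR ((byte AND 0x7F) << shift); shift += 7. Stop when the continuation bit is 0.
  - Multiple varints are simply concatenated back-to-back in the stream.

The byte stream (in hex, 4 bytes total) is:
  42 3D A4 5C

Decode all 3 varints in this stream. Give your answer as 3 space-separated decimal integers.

  byte[0]=0x42 cont=0 payload=0x42=66: acc |= 66<<0 -> acc=66 shift=7 [end]
Varint 1: bytes[0:1] = 42 -> value 66 (1 byte(s))
  byte[1]=0x3D cont=0 payload=0x3D=61: acc |= 61<<0 -> acc=61 shift=7 [end]
Varint 2: bytes[1:2] = 3D -> value 61 (1 byte(s))
  byte[2]=0xA4 cont=1 payload=0x24=36: acc |= 36<<0 -> acc=36 shift=7
  byte[3]=0x5C cont=0 payload=0x5C=92: acc |= 92<<7 -> acc=11812 shift=14 [end]
Varint 3: bytes[2:4] = A4 5C -> value 11812 (2 byte(s))

Answer: 66 61 11812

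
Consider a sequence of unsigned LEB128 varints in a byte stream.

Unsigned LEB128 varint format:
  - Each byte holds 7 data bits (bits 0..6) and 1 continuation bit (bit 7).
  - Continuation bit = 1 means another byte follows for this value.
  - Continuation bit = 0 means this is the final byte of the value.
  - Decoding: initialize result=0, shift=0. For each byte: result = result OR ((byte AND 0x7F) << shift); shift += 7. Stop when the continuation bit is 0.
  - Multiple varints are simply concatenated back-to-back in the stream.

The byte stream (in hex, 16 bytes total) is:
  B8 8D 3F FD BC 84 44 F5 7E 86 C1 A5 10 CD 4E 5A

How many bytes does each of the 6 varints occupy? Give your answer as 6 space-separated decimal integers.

Answer: 3 4 2 4 2 1

Derivation:
  byte[0]=0xB8 cont=1 payload=0x38=56: acc |= 56<<0 -> acc=56 shift=7
  byte[1]=0x8D cont=1 payload=0x0D=13: acc |= 13<<7 -> acc=1720 shift=14
  byte[2]=0x3F cont=0 payload=0x3F=63: acc |= 63<<14 -> acc=1033912 shift=21 [end]
Varint 1: bytes[0:3] = B8 8D 3F -> value 1033912 (3 byte(s))
  byte[3]=0xFD cont=1 payload=0x7D=125: acc |= 125<<0 -> acc=125 shift=7
  byte[4]=0xBC cont=1 payload=0x3C=60: acc |= 60<<7 -> acc=7805 shift=14
  byte[5]=0x84 cont=1 payload=0x04=4: acc |= 4<<14 -> acc=73341 shift=21
  byte[6]=0x44 cont=0 payload=0x44=68: acc |= 68<<21 -> acc=142679677 shift=28 [end]
Varint 2: bytes[3:7] = FD BC 84 44 -> value 142679677 (4 byte(s))
  byte[7]=0xF5 cont=1 payload=0x75=117: acc |= 117<<0 -> acc=117 shift=7
  byte[8]=0x7E cont=0 payload=0x7E=126: acc |= 126<<7 -> acc=16245 shift=14 [end]
Varint 3: bytes[7:9] = F5 7E -> value 16245 (2 byte(s))
  byte[9]=0x86 cont=1 payload=0x06=6: acc |= 6<<0 -> acc=6 shift=7
  byte[10]=0xC1 cont=1 payload=0x41=65: acc |= 65<<7 -> acc=8326 shift=14
  byte[11]=0xA5 cont=1 payload=0x25=37: acc |= 37<<14 -> acc=614534 shift=21
  byte[12]=0x10 cont=0 payload=0x10=16: acc |= 16<<21 -> acc=34168966 shift=28 [end]
Varint 4: bytes[9:13] = 86 C1 A5 10 -> value 34168966 (4 byte(s))
  byte[13]=0xCD cont=1 payload=0x4D=77: acc |= 77<<0 -> acc=77 shift=7
  byte[14]=0x4E cont=0 payload=0x4E=78: acc |= 78<<7 -> acc=10061 shift=14 [end]
Varint 5: bytes[13:15] = CD 4E -> value 10061 (2 byte(s))
  byte[15]=0x5A cont=0 payload=0x5A=90: acc |= 90<<0 -> acc=90 shift=7 [end]
Varint 6: bytes[15:16] = 5A -> value 90 (1 byte(s))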